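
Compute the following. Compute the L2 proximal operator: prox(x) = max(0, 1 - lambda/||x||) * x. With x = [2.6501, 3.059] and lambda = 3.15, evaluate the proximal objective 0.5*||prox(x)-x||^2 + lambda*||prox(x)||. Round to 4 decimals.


Step 1: Compute ||x||.
||x|| = 4.0473
Step 2: Compute scaling factor.
scale = max(0, 1 - 3.15/4.0473) = 0.2217
Step 3: prox(x) = [0.5875, 0.6782]
||prox(x)|| = 0.8973
Step 4: Proximal objective.
0.5*||prox-x||^2 = 4.9613
lambda*||prox|| = 2.8265
Total = 7.7877


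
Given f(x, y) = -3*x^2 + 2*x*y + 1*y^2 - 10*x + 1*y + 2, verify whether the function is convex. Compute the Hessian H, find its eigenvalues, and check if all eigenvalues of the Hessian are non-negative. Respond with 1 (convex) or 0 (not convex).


The Hessian of f(x,y) = -3*x^2 + 2*x*y + 1*y^2 - 10*x + 1*y + 2 is:
H = [[-6, 2], [2, 2]]
Trace = -6 + 2 = -4
Determinant = -6*2 - (2)^2 = -16
Discriminant = (-4)^2 - 4*-16 = 80.0
Eigenvalues: lambda_1 = -6.4721, lambda_2 = 2.4721
The function is not convex.

0


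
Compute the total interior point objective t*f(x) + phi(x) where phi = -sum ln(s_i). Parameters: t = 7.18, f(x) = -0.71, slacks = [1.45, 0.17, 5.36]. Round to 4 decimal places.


Step 1: Compute log-barrier.
ln values: [0.3716, -1.772, 1.679]
phi = -(0.3716 - 1.772 + 1.679) = -0.2786
Step 2: Compute augmented objective.
t*f(x) = 7.18*-0.71 = -5.0978
Total = -5.0978 - 0.2786 = -5.3764


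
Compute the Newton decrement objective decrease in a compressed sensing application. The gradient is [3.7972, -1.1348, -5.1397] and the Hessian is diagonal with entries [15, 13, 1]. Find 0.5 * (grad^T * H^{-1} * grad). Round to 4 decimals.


Step 1: H is diagonal, so H^(-1) * g = [0.2531, -0.0873, -5.1397].
Step 2: g^T H^(-1) g = sum_i g_i^2 / H_ii
  = (3.7972)^2/15 + (-1.1348)^2/13 + (-5.1397)^2/1
  = 0.9612 + 0.0991 + 26.4165 = 27.4768
Step 3: Objective decrease = 0.5 * g^T H^(-1) g = 13.7384


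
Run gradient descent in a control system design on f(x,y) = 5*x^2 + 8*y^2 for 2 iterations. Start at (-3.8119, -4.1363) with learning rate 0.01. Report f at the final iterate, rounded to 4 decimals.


Gradient descent on f(x,y) = 5*x^2 + 8*y^2.
Starting point: (-3.8119, -4.1363), alpha = 0.01
Step 1: grad_x = 2*5*-3.8119 = -38.119, grad_y = 2*8*-4.1363 = -66.1808
  x_1 = -3.8119 - 0.01*-38.119 = -3.4307
  y_1 = -4.1363 - 0.01*-66.1808 = -3.4745
Step 2: grad_x = 2*5*-3.4307 = -34.3071, grad_y = 2*8*-3.4745 = -55.5919
  x_2 = -3.4307 - 0.01*-34.3071 = -3.0876
  y_2 = -3.4745 - 0.01*-55.5919 = -2.9186
f(-3.0876, -2.9186) = 5*(-3.0876)^2 + 8*(-2.9186)^2 = 115.8121


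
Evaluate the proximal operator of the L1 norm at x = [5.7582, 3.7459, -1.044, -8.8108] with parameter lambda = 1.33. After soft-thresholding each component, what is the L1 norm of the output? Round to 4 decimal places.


Soft-thresholding with lambda = 1.33:
prox(5.7582) = sign(5.7582)*max(|5.7582| - 1.33, 0) = 4.4282
prox(3.7459) = sign(3.7459)*max(|3.7459| - 1.33, 0) = 2.4159
prox(-1.044) = sign(-1.044)*max(|-1.044| - 1.33, 0) = 0.0
prox(-8.8108) = sign(-8.8108)*max(|-8.8108| - 1.33, 0) = -7.4808
prox(x) = [4.4282, 2.4159, 0.0, -7.4808]
||prox(x)||_1 = 4.4282 + 2.4159 + 0.0 + 7.4808 = 14.3249


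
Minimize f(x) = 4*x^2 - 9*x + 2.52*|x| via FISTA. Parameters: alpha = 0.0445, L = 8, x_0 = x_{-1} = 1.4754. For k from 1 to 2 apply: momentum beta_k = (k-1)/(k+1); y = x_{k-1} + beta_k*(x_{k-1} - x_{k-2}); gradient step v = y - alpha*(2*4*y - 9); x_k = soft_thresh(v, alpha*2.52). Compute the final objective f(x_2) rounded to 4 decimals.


FISTA on f(x) = 4*x^2 - 9*x + 2.52*|x|
L = 8, alpha = 0.0445
Iteration 1: beta = 0.0, y = 1.4754 + 0.0*(1.4754 - 1.4754) = 1.4754
  grad(y) = 2.8032, v = y - alpha*grad = 1.3507
  prox(v) = soft_thresh(1.3507, 0.1121) = 1.2385
Iteration 2: beta = 0.3333, y = 1.2385 + 0.3333*(1.2385 - 1.4754) = 1.1596
  grad(y) = 0.2765, v = y - alpha*grad = 1.1473
  prox(v) = soft_thresh(1.1473, 0.1121) = 1.0351
f(x_2) = 4*1.0351^2 - 9*1.0351 + 2.52*|1.0351| = -2.4217


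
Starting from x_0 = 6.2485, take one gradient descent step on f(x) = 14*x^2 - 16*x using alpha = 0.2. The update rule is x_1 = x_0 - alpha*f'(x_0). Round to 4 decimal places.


We compute the gradient at x_0 and apply the update.
f'(x) = 28*x - 16
f'(6.2485) = 28*6.2485 - 16 = 158.958
x_1 = 6.2485 - 0.2*158.958 = -25.5431


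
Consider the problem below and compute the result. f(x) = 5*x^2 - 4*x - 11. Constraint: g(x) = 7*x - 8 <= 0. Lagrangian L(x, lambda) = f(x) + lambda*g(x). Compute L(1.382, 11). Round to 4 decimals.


Step 1: Evaluate f(x).
f(1.382) = 5*1.382^2 - 4*1.382 - 11 = -6.9784
Step 2: Evaluate g(x).
g(1.382) = 7*1.382 - 8 = 1.674
Step 3: Compute Lagrangian.
L = -6.9784 + 11*1.674 = 11.4356


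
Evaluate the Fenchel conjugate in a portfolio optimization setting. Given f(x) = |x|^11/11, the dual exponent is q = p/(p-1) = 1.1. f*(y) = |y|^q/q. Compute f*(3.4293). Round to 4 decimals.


The conjugate exponent q satisfies 1/p + 1/q = 1.
p = 11, so q = 11/(11 - 1) = 1.1
|y|^q = 3.4293^1.1 = 3.8791
f*(3.4293) = 3.8791 / 1.1 = 3.5264


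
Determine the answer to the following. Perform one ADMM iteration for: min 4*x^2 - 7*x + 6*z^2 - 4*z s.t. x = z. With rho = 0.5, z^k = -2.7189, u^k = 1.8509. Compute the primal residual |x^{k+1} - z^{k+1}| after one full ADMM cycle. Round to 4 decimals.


ADMM iteration with rho = 0.5, z^k = -2.7189, u^k = 1.8509
Step 1: x-update.
Minimize 4*x^2 - 7*x + (0.5/2)*(x + 2.7189 + 1.8509)^2
FOC: (2*4 + 0.5)*x = 7 + 0.5*(-2.7189 - 1.8509)
x^{k+1} = 0.5547
Step 2: z-update.
Minimize 6*z^2 - 4*z + (0.5/2)*(0.5547 - z + 1.8509)^2
FOC: (2*6 + 0.5)*z = 4 + 0.5*(0.5547 + 1.8509)
z^{k+1} = 0.4162
Step 3: u-update.
u^{k+1} = 1.8509 + 0.5547 - 0.4162 = 1.9894
Step 4: Primal residual = |0.5547 - 0.4162| = 0.1385


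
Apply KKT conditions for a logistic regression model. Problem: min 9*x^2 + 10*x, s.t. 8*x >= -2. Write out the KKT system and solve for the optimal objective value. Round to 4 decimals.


Step 1: Try lambda = 0 (constraint inactive).
x_unc = -10/(2*9) = -0.5556
Check: 8*-0.5556 = -4.4448 < -2 -- violated!
Step 2: Constraint must be active: 8*x = -2
x* = -2/8 = -0.25
lambda = (2*9*(-0.25) + 10)/8 = 0.6875
Step 3: Compute optimal value.
f(x*) = 9*(-0.25)^2 + 10*(-0.25) = -1.9375


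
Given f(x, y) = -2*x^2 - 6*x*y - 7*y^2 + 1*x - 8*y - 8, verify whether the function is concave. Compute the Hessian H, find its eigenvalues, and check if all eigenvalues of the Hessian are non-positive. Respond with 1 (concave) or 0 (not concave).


The Hessian of f(x,y) = -2*x^2 - 6*x*y - 7*y^2 + 1*x - 8*y - 8 is:
H = [[-4, -6], [-6, -14]]
Trace = -4 - 14 = -18
Determinant = -4*-14 - (-6)^2 = 20
Discriminant = (-18)^2 - 4*20 = 244.0
Eigenvalues: lambda_1 = -16.8102, lambda_2 = -1.1898
The function is concave.

1


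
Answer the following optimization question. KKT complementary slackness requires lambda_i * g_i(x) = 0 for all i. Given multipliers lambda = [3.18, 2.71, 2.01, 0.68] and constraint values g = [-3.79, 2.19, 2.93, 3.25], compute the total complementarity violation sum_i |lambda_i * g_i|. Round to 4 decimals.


KKT complementary slackness check:
lambda_1 * g_1 = 3.18 * -3.79 = -12.0522
lambda_2 * g_2 = 2.71 * 2.19 = 5.9349
lambda_3 * g_3 = 2.01 * 2.93 = 5.8893
lambda_4 * g_4 = 0.68 * 3.25 = 2.21
Total violation = 12.0522 + 5.9349 + 5.8893 + 2.21 = 26.0864


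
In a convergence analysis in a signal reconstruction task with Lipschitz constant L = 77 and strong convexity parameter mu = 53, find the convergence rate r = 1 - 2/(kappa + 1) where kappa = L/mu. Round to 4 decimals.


Step 1: Compute the condition number.
kappa = L/mu = 77/53 = 1.4528
Step 2: Compute the convergence rate.
r = 1 - 2/(kappa + 1) = 1 - 2*mu/(L + mu) = (L - mu)/(L + mu) = 24/130 = 0.1846


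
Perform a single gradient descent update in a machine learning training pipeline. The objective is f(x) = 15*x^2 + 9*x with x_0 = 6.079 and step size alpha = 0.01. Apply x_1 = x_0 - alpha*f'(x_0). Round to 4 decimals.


We compute the gradient at x_0 and apply the update.
f'(x) = 30*x + 9
f'(6.079) = 30*6.079 + 9 = 191.37
x_1 = 6.079 - 0.01*191.37 = 4.1653


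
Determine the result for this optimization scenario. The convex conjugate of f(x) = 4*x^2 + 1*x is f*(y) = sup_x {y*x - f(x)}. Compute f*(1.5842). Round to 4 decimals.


f*(y) = sup_x {y*x - a*x^2 - b*x} = sup_x {(y-b)*x - a*x^2}
FOC: (y - b) - 2a*x = 0 => x* = (y - b)/(2a)
x* = (1.5842 - 1)/(2*4) = 0.073
f*(1.5842) = (y-b)^2/(4a) = (1.5842 - 1)^2/(4*4)
= 0.3413/16 = 0.0213


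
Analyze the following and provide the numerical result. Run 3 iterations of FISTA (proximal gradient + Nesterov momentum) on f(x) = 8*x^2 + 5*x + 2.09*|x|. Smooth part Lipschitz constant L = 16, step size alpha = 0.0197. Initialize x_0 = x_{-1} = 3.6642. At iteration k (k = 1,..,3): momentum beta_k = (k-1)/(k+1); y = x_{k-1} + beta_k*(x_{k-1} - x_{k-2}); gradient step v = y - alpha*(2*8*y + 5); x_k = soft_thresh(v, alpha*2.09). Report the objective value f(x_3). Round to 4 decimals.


FISTA on f(x) = 8*x^2 + 5*x + 2.09*|x|
L = 16, alpha = 0.0197
Iteration 1: beta = 0.0, y = 3.6642 + 0.0*(3.6642 - 3.6642) = 3.6642
  grad(y) = 63.6272, v = y - alpha*grad = 2.4107
  prox(v) = soft_thresh(2.4107, 0.0412) = 2.3696
Iteration 2: beta = 0.3333, y = 2.3696 + 0.3333*(2.3696 - 3.6642) = 1.938
  grad(y) = 36.0085, v = y - alpha*grad = 1.2287
  prox(v) = soft_thresh(1.2287, 0.0412) = 1.1875
Iteration 3: beta = 0.5, y = 1.1875 + 0.5*(1.1875 - 2.3696) = 0.5964
  grad(y) = 14.5432, v = y - alpha*grad = 0.3099
  prox(v) = soft_thresh(0.3099, 0.0412) = 0.2688
f(x_3) = 8*0.2688^2 + 5*0.2688 + 2.09*|0.2688| = 2.4835


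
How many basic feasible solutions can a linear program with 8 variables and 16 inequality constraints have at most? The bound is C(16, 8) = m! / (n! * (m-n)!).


Each vertex corresponds to some choice of n active constraints out of m, so the number of vertices is at most C(m, n) = m! / (n!(m-n)!).
m = 16, n = 8
Numerator: 16 * 15 * 14 * 13 * 12 * 11 * 10 * 9
Denominator: 8! = 40320
C(16, 8) = 12870


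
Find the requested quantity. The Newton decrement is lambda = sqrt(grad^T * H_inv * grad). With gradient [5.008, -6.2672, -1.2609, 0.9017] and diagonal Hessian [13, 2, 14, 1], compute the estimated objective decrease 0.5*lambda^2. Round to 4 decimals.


Step 1: H is diagonal, so H^(-1) * g = [0.3852, -3.1336, -0.0901, 0.9017].
Step 2: g^T H^(-1) g = sum_i g_i^2 / H_ii
  = (5.008)^2/13 + (-6.2672)^2/2 + (-1.2609)^2/14 + (0.9017)^2/1
  = 1.9292 + 19.6389 + 0.1136 + 0.8131 = 22.4948
Step 3: Objective decrease = 0.5 * g^T H^(-1) g = 11.2474


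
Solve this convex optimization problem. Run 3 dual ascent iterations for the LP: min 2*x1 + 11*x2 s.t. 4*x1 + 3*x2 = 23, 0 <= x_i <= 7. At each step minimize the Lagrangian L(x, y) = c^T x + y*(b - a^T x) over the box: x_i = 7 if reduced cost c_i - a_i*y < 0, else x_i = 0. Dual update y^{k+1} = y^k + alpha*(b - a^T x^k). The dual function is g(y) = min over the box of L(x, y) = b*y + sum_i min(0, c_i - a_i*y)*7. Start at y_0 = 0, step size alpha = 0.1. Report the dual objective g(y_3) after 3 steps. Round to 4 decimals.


Dual ascent for LP: min 2*x1 + 11*x2, 4*x1 + 3*x2 = 23, 0 <= x_i <= 7
Step 1: y^k = 0.0, reduced costs: (2.0, 11.0)
  x^k = (0.0, 0.0), subgradient = b - a^T x = 23.0
  y^{k+1} = 0.0 + 0.1*23.0 = 2.3
Step 2: y^k = 2.3, reduced costs: (-7.2, 4.1)
  x^k = (7.0, 0.0), subgradient = b - a^T x = -5.0
  y^{k+1} = 2.3 + 0.1*-5.0 = 1.8
Step 3: y^k = 1.8, reduced costs: (-5.2, 5.6)
  x^k = (7.0, 0.0), subgradient = b - a^T x = -5.0
  y^{k+1} = 1.8 + 0.1*-5.0 = 1.3
Dual objective at y_3 = 1.3: reduced costs (-3.2, 7.1), box minimizer x = (7.0, 0.0)
g(y_3) = b*y + (c1 - a1*y)*x1 + (c2 - a2*y)*x2 = 23*1.3 + (-3.2)*7.0 + 7.1*0.0 = 29.9 - 22.4 + 0.0 = 7.5


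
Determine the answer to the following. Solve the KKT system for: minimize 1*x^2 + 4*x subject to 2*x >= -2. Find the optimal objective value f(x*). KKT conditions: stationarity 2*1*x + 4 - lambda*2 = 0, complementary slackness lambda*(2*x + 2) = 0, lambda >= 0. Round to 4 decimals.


Step 1: Try lambda = 0 (constraint inactive).
x_unc = -4/(2*1) = -2.0
Check: 2*-2.0 = -4.0 < -2 -- violated!
Step 2: Constraint must be active: 2*x = -2
x* = -2/2 = -1.0
lambda = (2*1*(-1.0) + 4)/2 = 1.0
Step 3: Compute optimal value.
f(x*) = 1*(-1.0)^2 + 4*(-1.0) = -3.0


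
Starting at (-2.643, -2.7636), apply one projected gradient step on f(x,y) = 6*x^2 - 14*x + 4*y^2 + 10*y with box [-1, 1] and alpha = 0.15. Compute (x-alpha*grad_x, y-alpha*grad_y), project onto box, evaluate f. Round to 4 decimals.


Step 1: Compute gradient at (-2.643, -2.7636).
grad_x = 2*6*-2.643 - 14 = -45.716
grad_y = 2*4*-2.7636 + 10 = -12.1088
Step 2: Gradient step.
x_raw = -2.643 - 0.15*-45.716 = 4.2144
y_raw = -2.7636 - 0.15*-12.1088 = -0.9473
Step 3: Project onto [-1, 1].
x_proj = clip(4.2144) = 1.0
y_proj = clip(-0.9473) = -0.9473
Step 4: Evaluate f.
f(1.0, -0.9473) = -13.8834


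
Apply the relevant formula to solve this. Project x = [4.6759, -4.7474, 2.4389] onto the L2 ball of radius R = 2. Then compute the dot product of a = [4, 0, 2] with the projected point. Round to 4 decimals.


Step 1: Compute ||x|| (intermediates to 6 decimals).
||x|| = sqrt(4.6759^2 + (-4.7474)^2 + 2.4389^2) = 7.095779
Step 2: Project.
Since ||x|| > R, scale = R/||x|| = 2/7.095779 = 0.281858, proj(x) = scale * x
proj(x) = [1.31794, -1.338093, 0.687423]
Step 3: Dot product.
a^T * proj(x) = 4*1.31794 + 0*(-1.338093) + 2*0.687423 = 6.6466


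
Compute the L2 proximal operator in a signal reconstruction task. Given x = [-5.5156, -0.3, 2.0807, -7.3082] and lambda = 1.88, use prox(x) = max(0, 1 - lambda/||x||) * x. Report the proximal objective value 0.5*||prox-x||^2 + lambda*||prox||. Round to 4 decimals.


Step 1: Compute ||x||.
||x|| = 9.3942
Step 2: Compute scaling factor.
scale = max(0, 1 - 1.88/9.3942) = 0.7999
Step 3: prox(x) = [-4.4118, -0.24, 1.6643, -5.8457]
||prox(x)|| = 7.5142
Step 4: Proximal objective.
0.5*||prox-x||^2 = 1.7672
lambda*||prox|| = 14.1267
Total = 15.8939


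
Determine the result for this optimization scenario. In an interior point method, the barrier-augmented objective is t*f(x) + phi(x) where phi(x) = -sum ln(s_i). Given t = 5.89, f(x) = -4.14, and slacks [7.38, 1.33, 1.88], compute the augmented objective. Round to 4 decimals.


Step 1: Compute log-barrier.
ln values: [1.9988, 0.2852, 0.6313]
phi = -(1.9988 + 0.2852 + 0.6313) = -2.9152
Step 2: Compute augmented objective.
t*f(x) = 5.89*-4.14 = -24.3846
Total = -24.3846 - 2.9152 = -27.2998


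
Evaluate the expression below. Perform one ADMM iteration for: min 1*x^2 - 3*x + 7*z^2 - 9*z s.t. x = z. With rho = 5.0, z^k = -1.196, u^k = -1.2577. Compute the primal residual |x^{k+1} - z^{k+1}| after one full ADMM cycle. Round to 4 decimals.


ADMM iteration with rho = 5.0, z^k = -1.196, u^k = -1.2577
Step 1: x-update.
Minimize 1*x^2 - 3*x + (5.0/2)*(x + 1.196 - 1.2577)^2
FOC: (2*1 + 5.0)*x = 3 + 5.0*(-1.196 + 1.2577)
x^{k+1} = 0.4726
Step 2: z-update.
Minimize 7*z^2 - 9*z + (5.0/2)*(0.4726 - z - 1.2577)^2
FOC: (2*7 + 5.0)*z = 9 + 5.0*(0.4726 - 1.2577)
z^{k+1} = 0.2671
Step 3: u-update.
u^{k+1} = -1.2577 + 0.4726 - 0.2671 = -1.0521
Step 4: Primal residual = |0.4726 - 0.2671| = 0.2056


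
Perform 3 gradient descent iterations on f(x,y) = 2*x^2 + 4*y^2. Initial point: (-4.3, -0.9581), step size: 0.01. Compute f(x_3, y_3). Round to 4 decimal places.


Gradient descent on f(x,y) = 2*x^2 + 4*y^2.
Starting point: (-4.3, -0.9581), alpha = 0.01
Step 1: grad_x = 2*2*-4.3 = -17.2, grad_y = 2*4*-0.9581 = -7.6648
  x_1 = -4.3 - 0.01*-17.2 = -4.128
  y_1 = -0.9581 - 0.01*-7.6648 = -0.8815
Step 2: grad_x = 2*2*-4.128 = -16.512, grad_y = 2*4*-0.8815 = -7.0516
  x_2 = -4.128 - 0.01*-16.512 = -3.9629
  y_2 = -0.8815 - 0.01*-7.0516 = -0.8109
Step 3: grad_x = 2*2*-3.9629 = -15.8515, grad_y = 2*4*-0.8109 = -6.4875
  x_3 = -3.9629 - 0.01*-15.8515 = -3.8044
  y_3 = -0.8109 - 0.01*-6.4875 = -0.7461
f(-3.8044, -0.7461) = 2*(-3.8044)^2 + 4*(-0.7461)^2 = 31.1728


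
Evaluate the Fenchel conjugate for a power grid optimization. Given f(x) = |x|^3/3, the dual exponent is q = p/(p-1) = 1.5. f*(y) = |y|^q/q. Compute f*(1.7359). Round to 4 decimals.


The conjugate exponent q satisfies 1/p + 1/q = 1.
p = 3, so q = 3/(3 - 1) = 1.5
|y|^q = 1.7359^1.5 = 2.2871
f*(1.7359) = 2.2871 / 1.5 = 1.5247


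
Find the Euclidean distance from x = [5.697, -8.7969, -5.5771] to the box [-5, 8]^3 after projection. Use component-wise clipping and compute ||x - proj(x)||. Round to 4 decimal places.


Project each component onto [-5, 8].
clip(5.697) = 5.697, clip(-8.7969) = -5.0, clip(-5.5771) = -5.0
Projection = [5.697, -5.0, -5.0]
Squared diffs: [0.0, 14.4164, 0.333]
Distance = sqrt(14.7494) = 3.8405


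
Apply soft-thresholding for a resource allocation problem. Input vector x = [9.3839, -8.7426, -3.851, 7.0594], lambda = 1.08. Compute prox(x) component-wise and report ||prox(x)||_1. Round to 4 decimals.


Soft-thresholding with lambda = 1.08:
prox(9.3839) = sign(9.3839)*max(|9.3839| - 1.08, 0) = 8.3039
prox(-8.7426) = sign(-8.7426)*max(|-8.7426| - 1.08, 0) = -7.6626
prox(-3.851) = sign(-3.851)*max(|-3.851| - 1.08, 0) = -2.771
prox(7.0594) = sign(7.0594)*max(|7.0594| - 1.08, 0) = 5.9794
prox(x) = [8.3039, -7.6626, -2.771, 5.9794]
||prox(x)||_1 = 8.3039 + 7.6626 + 2.771 + 5.9794 = 24.7169


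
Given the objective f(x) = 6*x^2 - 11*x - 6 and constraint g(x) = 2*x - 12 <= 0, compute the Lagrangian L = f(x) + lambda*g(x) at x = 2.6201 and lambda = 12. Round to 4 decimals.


Step 1: Evaluate f(x).
f(2.6201) = 6*2.6201^2 - 11*2.6201 - 6 = 6.3684
Step 2: Evaluate g(x).
g(2.6201) = 2*2.6201 - 12 = -6.7598
Step 3: Compute Lagrangian.
L = 6.3684 + 12*-6.7598 = -74.7492


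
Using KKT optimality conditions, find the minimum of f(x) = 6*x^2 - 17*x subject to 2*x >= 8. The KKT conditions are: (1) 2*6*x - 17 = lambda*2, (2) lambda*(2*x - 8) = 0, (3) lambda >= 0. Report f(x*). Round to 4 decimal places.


Step 1: Try lambda = 0 (constraint inactive).
x_unc = 17/(2*6) = 1.4167
Check: 2*1.4167 = 2.8334 < 8 -- violated!
Step 2: Constraint must be active: 2*x = 8
x* = 8/2 = 4.0
lambda = (2*6*4.0 - 17)/2 = 15.5
Step 3: Compute optimal value.
f(x*) = 6*4.0^2 - 17*4.0 = 28.0


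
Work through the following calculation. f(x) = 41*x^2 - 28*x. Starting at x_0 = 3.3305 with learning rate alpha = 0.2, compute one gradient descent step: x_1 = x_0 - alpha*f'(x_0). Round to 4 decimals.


We compute the gradient at x_0 and apply the update.
f'(x) = 82*x - 28
f'(3.3305) = 82*3.3305 - 28 = 245.101
x_1 = 3.3305 - 0.2*245.101 = -45.6897


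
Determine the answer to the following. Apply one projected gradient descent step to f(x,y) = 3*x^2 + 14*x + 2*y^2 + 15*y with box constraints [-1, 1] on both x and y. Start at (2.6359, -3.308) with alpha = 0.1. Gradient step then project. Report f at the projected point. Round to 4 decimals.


Step 1: Compute gradient at (2.6359, -3.308).
grad_x = 2*3*2.6359 + 14 = 29.8154
grad_y = 2*2*-3.308 + 15 = 1.768
Step 2: Gradient step.
x_raw = 2.6359 - 0.1*29.8154 = -0.3456
y_raw = -3.308 - 0.1*1.768 = -3.4848
Step 3: Project onto [-1, 1].
x_proj = clip(-0.3456) = -0.3456
y_proj = clip(-3.4848) = -1.0
Step 4: Evaluate f.
f(-0.3456, -1.0) = -17.4806


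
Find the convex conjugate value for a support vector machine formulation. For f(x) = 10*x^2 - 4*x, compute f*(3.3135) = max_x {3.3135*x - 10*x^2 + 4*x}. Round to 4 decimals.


f*(y) = sup_x {y*x - a*x^2 - b*x} = sup_x {(y-b)*x - a*x^2}
FOC: (y - b) - 2a*x = 0 => x* = (y - b)/(2a)
x* = (3.3135 + 4)/(2*10) = 0.3657
f*(3.3135) = (y-b)^2/(4a) = (3.3135 + 4)^2/(4*10)
= 53.4873/40 = 1.3372


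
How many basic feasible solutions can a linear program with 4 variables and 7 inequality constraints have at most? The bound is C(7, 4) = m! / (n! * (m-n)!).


Each vertex corresponds to some choice of n active constraints out of m, so the number of vertices is at most C(m, n) = m! / (n!(m-n)!).
m = 7, n = 4
Numerator: 7 * 6 * 5 * 4
Denominator: 4! = 24
C(7, 4) = 35


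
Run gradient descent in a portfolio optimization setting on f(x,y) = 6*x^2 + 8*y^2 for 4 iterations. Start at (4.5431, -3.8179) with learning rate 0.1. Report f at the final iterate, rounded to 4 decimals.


Gradient descent on f(x,y) = 6*x^2 + 8*y^2.
Starting point: (4.5431, -3.8179), alpha = 0.1
Step 1: grad_x = 2*6*4.5431 = 54.5172, grad_y = 2*8*-3.8179 = -61.0864
  x_1 = 4.5431 - 0.1*54.5172 = -0.9086
  y_1 = -3.8179 - 0.1*-61.0864 = 2.2907
Step 2: grad_x = 2*6*-0.9086 = -10.9034, grad_y = 2*8*2.2907 = 36.6518
  x_2 = -0.9086 - 0.1*-10.9034 = 0.1817
  y_2 = 2.2907 - 0.1*36.6518 = -1.3744
Step 3: grad_x = 2*6*0.1817 = 2.1807, grad_y = 2*8*-1.3744 = -21.9911
  x_3 = 0.1817 - 0.1*2.1807 = -0.0363
  y_3 = -1.3744 - 0.1*-21.9911 = 0.8247
Step 4: grad_x = 2*6*-0.0363 = -0.4361, grad_y = 2*8*0.8247 = 13.1947
  x_4 = -0.0363 - 0.1*-0.4361 = 0.0073
  y_4 = 0.8247 - 0.1*13.1947 = -0.4948
f(0.0073, -0.4948) = 6*0.0073^2 + 8*(-0.4948)^2 = 1.9589


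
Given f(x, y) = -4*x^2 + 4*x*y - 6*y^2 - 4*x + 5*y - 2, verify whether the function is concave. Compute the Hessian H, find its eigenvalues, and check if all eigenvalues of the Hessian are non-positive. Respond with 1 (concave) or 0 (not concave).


The Hessian of f(x,y) = -4*x^2 + 4*x*y - 6*y^2 - 4*x + 5*y - 2 is:
H = [[-8, 4], [4, -12]]
Trace = -8 - 12 = -20
Determinant = -8*-12 - (4)^2 = 80
Discriminant = (-20)^2 - 4*80 = 80.0
Eigenvalues: lambda_1 = -14.4721, lambda_2 = -5.5279
The function is concave.

1


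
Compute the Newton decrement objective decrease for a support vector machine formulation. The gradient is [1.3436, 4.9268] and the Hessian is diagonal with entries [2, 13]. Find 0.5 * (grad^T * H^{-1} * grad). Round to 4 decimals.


Step 1: H is diagonal, so H^(-1) * g = [0.6718, 0.379].
Step 2: g^T H^(-1) g = sum_i g_i^2 / H_ii
  = (1.3436)^2/2 + (4.9268)^2/13
  = 0.9026 + 1.8672 = 2.7698
Step 3: Objective decrease = 0.5 * g^T H^(-1) g = 1.3849


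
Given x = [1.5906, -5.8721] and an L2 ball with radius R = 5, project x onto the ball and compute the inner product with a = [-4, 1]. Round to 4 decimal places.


Step 1: Compute ||x|| (intermediates to 6 decimals).
||x|| = sqrt(1.5906^2 + (-5.8721)^2) = 6.083713
Step 2: Project.
Since ||x|| > R, scale = R/||x|| = 5/6.083713 = 0.821867, proj(x) = scale * x
proj(x) = [1.307262, -4.826085]
Step 3: Dot product.
a^T * proj(x) = -4*1.307262 + 1*(-4.826085) = -10.0551


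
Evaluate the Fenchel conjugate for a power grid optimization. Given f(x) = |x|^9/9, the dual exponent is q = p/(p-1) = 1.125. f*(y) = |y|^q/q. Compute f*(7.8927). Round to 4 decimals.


The conjugate exponent q satisfies 1/p + 1/q = 1.
p = 9, so q = 9/(9 - 1) = 1.125
|y|^q = 7.8927^1.125 = 10.2183
f*(7.8927) = 10.2183 / 1.125 = 9.0829


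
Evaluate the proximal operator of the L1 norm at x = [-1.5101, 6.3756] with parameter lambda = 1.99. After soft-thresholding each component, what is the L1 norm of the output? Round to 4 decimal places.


Soft-thresholding with lambda = 1.99:
prox(-1.5101) = sign(-1.5101)*max(|-1.5101| - 1.99, 0) = 0.0
prox(6.3756) = sign(6.3756)*max(|6.3756| - 1.99, 0) = 4.3856
prox(x) = [0.0, 4.3856]
||prox(x)||_1 = 0.0 + 4.3856 = 4.3856


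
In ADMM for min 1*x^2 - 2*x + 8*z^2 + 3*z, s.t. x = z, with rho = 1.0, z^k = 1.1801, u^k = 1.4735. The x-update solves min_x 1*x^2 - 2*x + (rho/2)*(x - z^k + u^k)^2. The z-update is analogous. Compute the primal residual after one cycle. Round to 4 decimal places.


ADMM iteration with rho = 1.0, z^k = 1.1801, u^k = 1.4735
Step 1: x-update.
Minimize 1*x^2 - 2*x + (1.0/2)*(x - 1.1801 + 1.4735)^2
FOC: (2*1 + 1.0)*x = 2 + 1.0*(1.1801 - 1.4735)
x^{k+1} = 0.5689
Step 2: z-update.
Minimize 8*z^2 + 3*z + (1.0/2)*(0.5689 - z + 1.4735)^2
FOC: (2*8 + 1.0)*z = -3 + 1.0*(0.5689 + 1.4735)
z^{k+1} = -0.0563
Step 3: u-update.
u^{k+1} = 1.4735 + 0.5689 + 0.0563 = 2.0987
Step 4: Primal residual = |0.5689 + 0.0563| = 0.6252


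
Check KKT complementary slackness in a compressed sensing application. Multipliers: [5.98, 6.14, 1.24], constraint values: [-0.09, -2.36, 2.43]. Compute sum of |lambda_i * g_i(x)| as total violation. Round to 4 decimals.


KKT complementary slackness check:
lambda_1 * g_1 = 5.98 * -0.09 = -0.5382
lambda_2 * g_2 = 6.14 * -2.36 = -14.4904
lambda_3 * g_3 = 1.24 * 2.43 = 3.0132
Total violation = 0.5382 + 14.4904 + 3.0132 = 18.0418


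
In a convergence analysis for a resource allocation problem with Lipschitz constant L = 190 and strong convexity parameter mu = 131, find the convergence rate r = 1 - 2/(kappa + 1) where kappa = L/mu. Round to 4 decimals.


Step 1: Compute the condition number.
kappa = L/mu = 190/131 = 1.4504
Step 2: Compute the convergence rate.
r = 1 - 2/(kappa + 1) = 1 - 2*mu/(L + mu) = (L - mu)/(L + mu) = 59/321 = 0.1838


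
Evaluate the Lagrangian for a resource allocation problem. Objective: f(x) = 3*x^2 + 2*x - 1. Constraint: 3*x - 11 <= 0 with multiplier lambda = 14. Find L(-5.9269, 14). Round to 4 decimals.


Step 1: Evaluate f(x).
f(-5.9269) = 3*(-5.9269)^2 + 2*(-5.9269) - 1 = 92.5306
Step 2: Evaluate g(x).
g(-5.9269) = 3*-5.9269 - 11 = -28.7807
Step 3: Compute Lagrangian.
L = 92.5306 + 14*-28.7807 = -310.3992


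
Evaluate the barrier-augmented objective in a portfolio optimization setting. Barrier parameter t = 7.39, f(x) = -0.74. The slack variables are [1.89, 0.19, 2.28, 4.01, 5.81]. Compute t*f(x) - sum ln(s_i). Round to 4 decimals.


Step 1: Compute log-barrier.
ln values: [0.6366, -1.6607, 0.8242, 1.3888, 1.7596]
phi = -(0.6366 - 1.6607 + 0.8242 + 1.3888 + 1.7596) = -2.9484
Step 2: Compute augmented objective.
t*f(x) = 7.39*-0.74 = -5.4686
Total = -5.4686 - 2.9484 = -8.417


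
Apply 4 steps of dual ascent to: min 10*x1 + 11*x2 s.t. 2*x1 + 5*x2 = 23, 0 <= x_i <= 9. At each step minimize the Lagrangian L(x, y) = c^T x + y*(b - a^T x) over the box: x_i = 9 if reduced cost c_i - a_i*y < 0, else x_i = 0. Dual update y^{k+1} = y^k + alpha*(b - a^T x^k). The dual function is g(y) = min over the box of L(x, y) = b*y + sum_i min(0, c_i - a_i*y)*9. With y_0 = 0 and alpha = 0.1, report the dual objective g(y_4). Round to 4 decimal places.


Dual ascent for LP: min 10*x1 + 11*x2, 2*x1 + 5*x2 = 23, 0 <= x_i <= 9
Step 1: y^k = 0.0, reduced costs: (10.0, 11.0)
  x^k = (0.0, 0.0), subgradient = b - a^T x = 23.0
  y^{k+1} = 0.0 + 0.1*23.0 = 2.3
Step 2: y^k = 2.3, reduced costs: (5.4, -0.5)
  x^k = (0.0, 9.0), subgradient = b - a^T x = -22.0
  y^{k+1} = 2.3 + 0.1*-22.0 = 0.1
Step 3: y^k = 0.1, reduced costs: (9.8, 10.5)
  x^k = (0.0, 0.0), subgradient = b - a^T x = 23.0
  y^{k+1} = 0.1 + 0.1*23.0 = 2.4
Step 4: y^k = 2.4, reduced costs: (5.2, -1.0)
  x^k = (0.0, 9.0), subgradient = b - a^T x = -22.0
  y^{k+1} = 2.4 + 0.1*-22.0 = 0.2
Dual objective at y_4 = 0.2: reduced costs (9.6, 10.0), box minimizer x = (0.0, 0.0)
g(y_4) = b*y + (c1 - a1*y)*x1 + (c2 - a2*y)*x2 = 23*0.2 + 9.6*0.0 + 10.0*0.0 = 4.6 + 0.0 + 0.0 = 4.6


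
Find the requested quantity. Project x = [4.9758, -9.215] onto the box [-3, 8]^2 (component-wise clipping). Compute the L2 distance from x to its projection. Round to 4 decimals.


Project each component onto [-3, 8].
clip(4.9758) = 4.9758, clip(-9.215) = -3.0
Projection = [4.9758, -3.0]
Squared diffs: [0.0, 38.6262]
Distance = sqrt(38.6262) = 6.215


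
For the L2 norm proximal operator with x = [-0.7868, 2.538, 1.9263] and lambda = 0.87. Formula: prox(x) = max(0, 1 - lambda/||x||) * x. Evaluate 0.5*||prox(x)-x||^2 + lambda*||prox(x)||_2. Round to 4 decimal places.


Step 1: Compute ||x||.
||x|| = 3.2819
Step 2: Compute scaling factor.
scale = max(0, 1 - 0.87/3.2819) = 0.7349
Step 3: prox(x) = [-0.5782, 1.8652, 1.4157]
||prox(x)|| = 2.4119
Step 4: Proximal objective.
0.5*||prox-x||^2 = 0.3785
lambda*||prox|| = 2.0984
Total = 2.4768


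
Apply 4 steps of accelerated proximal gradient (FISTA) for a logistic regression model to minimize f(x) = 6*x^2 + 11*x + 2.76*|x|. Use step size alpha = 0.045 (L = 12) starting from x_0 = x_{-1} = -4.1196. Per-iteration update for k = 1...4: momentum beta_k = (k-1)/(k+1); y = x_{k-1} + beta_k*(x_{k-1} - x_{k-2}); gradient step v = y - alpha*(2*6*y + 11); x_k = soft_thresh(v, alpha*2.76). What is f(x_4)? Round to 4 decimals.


FISTA on f(x) = 6*x^2 + 11*x + 2.76*|x|
L = 12, alpha = 0.045
Iteration 1: beta = 0.0, y = -4.1196 + 0.0*(-4.1196 + 4.1196) = -4.1196
  grad(y) = -38.4352, v = y - alpha*grad = -2.39
  prox(v) = soft_thresh(-2.39, 0.1242) = -2.2658
Iteration 2: beta = 0.3333, y = -2.2658 + 0.3333*(-2.2658 + 4.1196) = -1.6479
  grad(y) = -8.7747, v = y - alpha*grad = -1.253
  prox(v) = soft_thresh(-1.253, 0.1242) = -1.1288
Iteration 3: beta = 0.5, y = -1.1288 + 0.5*(-1.1288 + 2.2658) = -0.5603
  grad(y) = 4.276, v = y - alpha*grad = -0.7528
  prox(v) = soft_thresh(-0.7528, 0.1242) = -0.6286
Iteration 4: beta = 0.6, y = -0.6286 + 0.6*(-0.6286 + 1.1288) = -0.3284
  grad(y) = 7.0593, v = y - alpha*grad = -0.6461
  prox(v) = soft_thresh(-0.6461, 0.1242) = -0.5219
f(x_4) = 6*(-0.5219)^2 + 11*(-0.5219) + 2.76*|-0.5219| = -2.6661


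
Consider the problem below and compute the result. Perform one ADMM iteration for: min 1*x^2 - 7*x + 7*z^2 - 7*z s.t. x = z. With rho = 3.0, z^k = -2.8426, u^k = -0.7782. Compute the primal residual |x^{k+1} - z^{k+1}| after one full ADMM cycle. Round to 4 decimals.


ADMM iteration with rho = 3.0, z^k = -2.8426, u^k = -0.7782
Step 1: x-update.
Minimize 1*x^2 - 7*x + (3.0/2)*(x + 2.8426 - 0.7782)^2
FOC: (2*1 + 3.0)*x = 7 + 3.0*(-2.8426 + 0.7782)
x^{k+1} = 0.1614
Step 2: z-update.
Minimize 7*z^2 - 7*z + (3.0/2)*(0.1614 - z - 0.7782)^2
FOC: (2*7 + 3.0)*z = 7 + 3.0*(0.1614 - 0.7782)
z^{k+1} = 0.3029
Step 3: u-update.
u^{k+1} = -0.7782 + 0.1614 - 0.3029 = -0.9198
Step 4: Primal residual = |0.1614 - 0.3029| = 0.1416


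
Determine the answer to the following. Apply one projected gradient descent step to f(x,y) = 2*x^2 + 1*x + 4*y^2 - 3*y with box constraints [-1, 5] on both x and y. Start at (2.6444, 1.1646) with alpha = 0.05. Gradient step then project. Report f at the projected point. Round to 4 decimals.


Step 1: Compute gradient at (2.6444, 1.1646).
grad_x = 2*2*2.6444 + 1 = 11.5776
grad_y = 2*4*1.1646 - 3 = 6.3168
Step 2: Gradient step.
x_raw = 2.6444 - 0.05*11.5776 = 2.0655
y_raw = 1.1646 - 0.05*6.3168 = 0.8488
Step 3: Project onto [-1, 5].
x_proj = clip(2.0655) = 2.0655
y_proj = clip(0.8488) = 0.8488
Step 4: Evaluate f.
f(2.0655, 0.8488) = 10.9336


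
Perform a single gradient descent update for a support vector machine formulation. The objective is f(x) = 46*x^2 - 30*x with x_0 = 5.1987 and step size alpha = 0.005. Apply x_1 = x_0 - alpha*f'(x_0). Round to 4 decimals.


We compute the gradient at x_0 and apply the update.
f'(x) = 92*x - 30
f'(5.1987) = 92*5.1987 - 30 = 448.2804
x_1 = 5.1987 - 0.005*448.2804 = 2.9573


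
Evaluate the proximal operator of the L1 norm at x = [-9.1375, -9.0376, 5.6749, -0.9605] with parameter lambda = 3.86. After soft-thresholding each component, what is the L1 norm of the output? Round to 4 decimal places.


Soft-thresholding with lambda = 3.86:
prox(-9.1375) = sign(-9.1375)*max(|-9.1375| - 3.86, 0) = -5.2775
prox(-9.0376) = sign(-9.0376)*max(|-9.0376| - 3.86, 0) = -5.1776
prox(5.6749) = sign(5.6749)*max(|5.6749| - 3.86, 0) = 1.8149
prox(-0.9605) = sign(-0.9605)*max(|-0.9605| - 3.86, 0) = 0.0
prox(x) = [-5.2775, -5.1776, 1.8149, 0.0]
||prox(x)||_1 = 5.2775 + 5.1776 + 1.8149 + 0.0 = 12.27


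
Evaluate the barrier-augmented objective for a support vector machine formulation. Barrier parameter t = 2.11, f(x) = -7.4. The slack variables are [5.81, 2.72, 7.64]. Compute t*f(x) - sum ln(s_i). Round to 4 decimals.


Step 1: Compute log-barrier.
ln values: [1.7596, 1.0006, 2.0334]
phi = -(1.7596 + 1.0006 + 2.0334) = -4.7936
Step 2: Compute augmented objective.
t*f(x) = 2.11*-7.4 = -15.614
Total = -15.614 - 4.7936 = -20.4076


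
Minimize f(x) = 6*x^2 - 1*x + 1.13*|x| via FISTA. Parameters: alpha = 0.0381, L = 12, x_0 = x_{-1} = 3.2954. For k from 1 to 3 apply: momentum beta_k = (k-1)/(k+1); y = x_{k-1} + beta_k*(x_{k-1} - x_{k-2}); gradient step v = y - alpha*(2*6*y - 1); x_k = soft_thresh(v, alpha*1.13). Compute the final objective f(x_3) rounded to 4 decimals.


FISTA on f(x) = 6*x^2 - 1*x + 1.13*|x|
L = 12, alpha = 0.0381
Iteration 1: beta = 0.0, y = 3.2954 + 0.0*(3.2954 - 3.2954) = 3.2954
  grad(y) = 38.5448, v = y - alpha*grad = 1.8268
  prox(v) = soft_thresh(1.8268, 0.0431) = 1.7838
Iteration 2: beta = 0.3333, y = 1.7838 + 0.3333*(1.7838 - 3.2954) = 1.2799
  grad(y) = 14.359, v = y - alpha*grad = 0.7328
  prox(v) = soft_thresh(0.7328, 0.0431) = 0.6898
Iteration 3: beta = 0.5, y = 0.6898 + 0.5*(0.6898 - 1.7838) = 0.1428
  grad(y) = 0.7134, v = y - alpha*grad = 0.1156
  prox(v) = soft_thresh(0.1156, 0.0431) = 0.0726
f(x_3) = 6*0.0726^2 - 1*0.0726 + 1.13*|0.0726| = 0.041


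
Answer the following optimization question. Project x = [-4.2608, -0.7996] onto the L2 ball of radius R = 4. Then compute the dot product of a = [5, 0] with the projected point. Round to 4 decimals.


Step 1: Compute ||x|| (intermediates to 6 decimals).
||x|| = sqrt((-4.2608)^2 + (-0.7996)^2) = 4.335179
Step 2: Project.
Since ||x|| > R, scale = R/||x|| = 4/4.335179 = 0.922684, proj(x) = scale * x
proj(x) = [-3.931372, -0.737778]
Step 3: Dot product.
a^T * proj(x) = 5*(-3.931372) + 0*(-0.737778) = -19.6569


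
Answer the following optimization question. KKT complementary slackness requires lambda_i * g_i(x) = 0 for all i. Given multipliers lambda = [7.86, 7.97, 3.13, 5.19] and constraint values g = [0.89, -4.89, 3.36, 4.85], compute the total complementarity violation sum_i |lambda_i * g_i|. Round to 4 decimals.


KKT complementary slackness check:
lambda_1 * g_1 = 7.86 * 0.89 = 6.9954
lambda_2 * g_2 = 7.97 * -4.89 = -38.9733
lambda_3 * g_3 = 3.13 * 3.36 = 10.5168
lambda_4 * g_4 = 5.19 * 4.85 = 25.1715
Total violation = 6.9954 + 38.9733 + 10.5168 + 25.1715 = 81.657


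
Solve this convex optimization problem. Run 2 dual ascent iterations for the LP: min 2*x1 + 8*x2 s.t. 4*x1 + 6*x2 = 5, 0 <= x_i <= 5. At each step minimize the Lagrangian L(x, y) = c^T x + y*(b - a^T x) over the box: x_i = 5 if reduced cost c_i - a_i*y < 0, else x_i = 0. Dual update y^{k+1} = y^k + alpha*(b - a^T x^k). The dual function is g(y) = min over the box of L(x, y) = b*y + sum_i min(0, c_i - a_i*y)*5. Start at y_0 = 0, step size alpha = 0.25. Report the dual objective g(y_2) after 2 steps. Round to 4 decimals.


Dual ascent for LP: min 2*x1 + 8*x2, 4*x1 + 6*x2 = 5, 0 <= x_i <= 5
Step 1: y^k = 0.0, reduced costs: (2.0, 8.0)
  x^k = (0.0, 0.0), subgradient = b - a^T x = 5.0
  y^{k+1} = 0.0 + 0.25*5.0 = 1.25
Step 2: y^k = 1.25, reduced costs: (-3.0, 0.5)
  x^k = (5.0, 0.0), subgradient = b - a^T x = -15.0
  y^{k+1} = 1.25 + 0.25*-15.0 = -2.5
Dual objective at y_2 = -2.5: reduced costs (12.0, 23.0), box minimizer x = (0.0, 0.0)
g(y_2) = b*y + (c1 - a1*y)*x1 + (c2 - a2*y)*x2 = 5*(-2.5) + 12.0*0.0 + 23.0*0.0 = -12.5 + 0.0 + 0.0 = -12.5


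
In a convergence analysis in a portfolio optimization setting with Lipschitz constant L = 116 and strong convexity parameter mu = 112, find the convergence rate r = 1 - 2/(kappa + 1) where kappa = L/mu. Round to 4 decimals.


Step 1: Compute the condition number.
kappa = L/mu = 116/112 = 1.0357
Step 2: Compute the convergence rate.
r = 1 - 2/(kappa + 1) = 1 - 2*mu/(L + mu) = (L - mu)/(L + mu) = 4/228 = 0.0175


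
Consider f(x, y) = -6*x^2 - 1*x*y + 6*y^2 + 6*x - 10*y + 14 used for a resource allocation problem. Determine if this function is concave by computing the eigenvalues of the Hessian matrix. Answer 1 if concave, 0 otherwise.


The Hessian of f(x,y) = -6*x^2 - 1*x*y + 6*y^2 + 6*x - 10*y + 14 is:
H = [[-12, -1], [-1, 12]]
Trace = -12 + 12 = 0
Determinant = -12*12 - (-1)^2 = -145
Discriminant = (0)^2 - 4*-145 = 580.0
Eigenvalues: lambda_1 = -12.0416, lambda_2 = 12.0416
The function is not concave.

0


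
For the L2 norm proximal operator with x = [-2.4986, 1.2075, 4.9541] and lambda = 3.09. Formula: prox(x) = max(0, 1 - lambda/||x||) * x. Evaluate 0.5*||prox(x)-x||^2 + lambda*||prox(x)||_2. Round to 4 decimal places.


Step 1: Compute ||x||.
||x|| = 5.6784
Step 2: Compute scaling factor.
scale = max(0, 1 - 3.09/5.6784) = 0.4558
Step 3: prox(x) = [-1.1389, 0.5504, 2.2582]
||prox(x)|| = 2.5884
Step 4: Proximal objective.
0.5*||prox-x||^2 = 4.7741
lambda*||prox|| = 7.9982
Total = 12.7722


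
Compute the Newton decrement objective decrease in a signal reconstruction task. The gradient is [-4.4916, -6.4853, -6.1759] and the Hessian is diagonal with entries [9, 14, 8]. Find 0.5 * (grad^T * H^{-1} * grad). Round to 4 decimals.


Step 1: H is diagonal, so H^(-1) * g = [-0.4991, -0.4632, -0.772].
Step 2: g^T H^(-1) g = sum_i g_i^2 / H_ii
  = (-4.4916)^2/9 + (-6.4853)^2/14 + (-6.1759)^2/8
  = 2.2416 + 3.0042 + 4.7677 = 10.0135
Step 3: Objective decrease = 0.5 * g^T H^(-1) g = 5.0068


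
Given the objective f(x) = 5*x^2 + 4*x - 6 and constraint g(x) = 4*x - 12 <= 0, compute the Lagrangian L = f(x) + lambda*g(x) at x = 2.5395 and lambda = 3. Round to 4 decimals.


Step 1: Evaluate f(x).
f(2.5395) = 5*2.5395^2 + 4*2.5395 - 6 = 36.4033
Step 2: Evaluate g(x).
g(2.5395) = 4*2.5395 - 12 = -1.842
Step 3: Compute Lagrangian.
L = 36.4033 + 3*-1.842 = 30.8773


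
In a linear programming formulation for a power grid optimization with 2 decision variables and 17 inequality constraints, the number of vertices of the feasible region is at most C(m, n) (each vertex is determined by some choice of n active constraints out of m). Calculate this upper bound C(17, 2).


Each vertex corresponds to some choice of n active constraints out of m, so the number of vertices is at most C(m, n) = m! / (n!(m-n)!).
m = 17, n = 2
Numerator: 17 * 16
Denominator: 2! = 2
C(17, 2) = 136


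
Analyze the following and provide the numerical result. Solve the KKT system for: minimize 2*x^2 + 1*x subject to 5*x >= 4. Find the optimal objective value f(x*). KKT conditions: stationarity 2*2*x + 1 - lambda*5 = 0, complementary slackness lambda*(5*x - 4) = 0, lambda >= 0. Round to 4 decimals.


Step 1: Try lambda = 0 (constraint inactive).
x_unc = -1/(2*2) = -0.25
Check: 5*-0.25 = -1.25 < 4 -- violated!
Step 2: Constraint must be active: 5*x = 4
x* = 4/5 = 0.8
lambda = (2*2*0.8 + 1)/5 = 0.84
Step 3: Compute optimal value.
f(x*) = 2*0.8^2 + 1*0.8 = 2.08


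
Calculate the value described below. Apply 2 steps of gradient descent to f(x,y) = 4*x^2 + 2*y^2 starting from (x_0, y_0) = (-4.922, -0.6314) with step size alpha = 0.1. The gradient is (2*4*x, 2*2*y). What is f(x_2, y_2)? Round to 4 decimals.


Gradient descent on f(x,y) = 4*x^2 + 2*y^2.
Starting point: (-4.922, -0.6314), alpha = 0.1
Step 1: grad_x = 2*4*-4.922 = -39.376, grad_y = 2*2*-0.6314 = -2.5256
  x_1 = -4.922 - 0.1*-39.376 = -0.9844
  y_1 = -0.6314 - 0.1*-2.5256 = -0.3788
Step 2: grad_x = 2*4*-0.9844 = -7.8752, grad_y = 2*2*-0.3788 = -1.5154
  x_2 = -0.9844 - 0.1*-7.8752 = -0.1969
  y_2 = -0.3788 - 0.1*-1.5154 = -0.2273
f(-0.1969, -0.2273) = 4*(-0.1969)^2 + 2*(-0.2273)^2 = 0.2584


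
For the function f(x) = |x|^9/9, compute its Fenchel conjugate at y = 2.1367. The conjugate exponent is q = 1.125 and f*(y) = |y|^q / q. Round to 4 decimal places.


The conjugate exponent q satisfies 1/p + 1/q = 1.
p = 9, so q = 9/(9 - 1) = 1.125
|y|^q = 2.1367^1.125 = 2.3494
f*(2.1367) = 2.3494 / 1.125 = 2.0884


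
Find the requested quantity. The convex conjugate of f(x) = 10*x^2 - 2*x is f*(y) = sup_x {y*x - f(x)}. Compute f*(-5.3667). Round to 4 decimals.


f*(y) = sup_x {y*x - a*x^2 - b*x} = sup_x {(y-b)*x - a*x^2}
FOC: (y - b) - 2a*x = 0 => x* = (y - b)/(2a)
x* = (-5.3667 + 2)/(2*10) = -0.1683
f*(-5.3667) = (y-b)^2/(4a) = (-5.3667 + 2)^2/(4*10)
= 11.3347/40 = 0.2834


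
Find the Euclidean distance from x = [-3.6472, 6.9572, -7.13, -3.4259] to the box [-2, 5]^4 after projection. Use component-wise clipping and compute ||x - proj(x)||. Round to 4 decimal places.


Project each component onto [-2, 5].
clip(-3.6472) = -2.0, clip(6.9572) = 5.0, clip(-7.13) = -2.0, clip(-3.4259) = -2.0
Projection = [-2.0, 5.0, -2.0, -2.0]
Squared diffs: [2.7133, 3.8306, 26.3169, 2.0332]
Distance = sqrt(34.894) = 5.9071
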